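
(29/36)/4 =29/144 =0.20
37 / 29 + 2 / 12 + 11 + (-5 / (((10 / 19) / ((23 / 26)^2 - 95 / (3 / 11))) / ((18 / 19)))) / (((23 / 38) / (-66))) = -230679196547 / 676338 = -341070.88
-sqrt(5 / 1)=-sqrt(5)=-2.24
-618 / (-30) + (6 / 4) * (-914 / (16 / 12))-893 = -38013 / 20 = -1900.65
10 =10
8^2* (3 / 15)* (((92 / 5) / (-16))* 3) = -1104 / 25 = -44.16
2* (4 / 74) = 4 / 37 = 0.11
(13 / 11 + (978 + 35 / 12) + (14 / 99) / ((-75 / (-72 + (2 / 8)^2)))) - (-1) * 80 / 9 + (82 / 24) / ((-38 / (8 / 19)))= 21252235427 / 21443400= 991.09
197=197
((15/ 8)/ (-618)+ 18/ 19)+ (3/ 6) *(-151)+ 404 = 10315561/ 31312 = 329.44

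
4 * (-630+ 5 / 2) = -2510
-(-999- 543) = 1542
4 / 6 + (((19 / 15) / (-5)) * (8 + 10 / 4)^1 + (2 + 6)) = 901 / 150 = 6.01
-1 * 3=-3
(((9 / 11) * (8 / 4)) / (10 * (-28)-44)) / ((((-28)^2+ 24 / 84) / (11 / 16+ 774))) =-17353 / 3478464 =-0.00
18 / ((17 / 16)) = 288 / 17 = 16.94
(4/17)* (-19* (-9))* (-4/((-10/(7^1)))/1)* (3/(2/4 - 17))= -19152/935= -20.48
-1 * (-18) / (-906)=-3 / 151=-0.02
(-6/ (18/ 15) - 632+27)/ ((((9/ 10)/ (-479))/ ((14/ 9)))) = 40906600/ 81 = 505019.75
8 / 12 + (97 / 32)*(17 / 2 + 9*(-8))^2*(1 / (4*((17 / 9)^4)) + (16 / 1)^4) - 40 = 102762851609080579 / 128288256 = 801030856.71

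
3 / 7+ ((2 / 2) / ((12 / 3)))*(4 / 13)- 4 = -318 / 91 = -3.49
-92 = -92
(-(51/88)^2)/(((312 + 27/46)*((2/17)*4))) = -338997/148467968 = -0.00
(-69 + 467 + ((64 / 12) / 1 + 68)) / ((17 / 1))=1414 / 51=27.73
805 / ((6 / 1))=805 / 6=134.17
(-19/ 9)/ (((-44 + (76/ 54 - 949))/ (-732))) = -41724/ 26773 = -1.56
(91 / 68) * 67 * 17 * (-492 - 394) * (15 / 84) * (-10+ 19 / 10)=31254093 / 16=1953380.81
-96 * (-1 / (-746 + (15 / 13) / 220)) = -54912 / 426709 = -0.13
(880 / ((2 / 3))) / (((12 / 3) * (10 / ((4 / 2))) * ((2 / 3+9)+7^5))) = 99 / 25225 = 0.00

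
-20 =-20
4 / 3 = 1.33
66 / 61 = 1.08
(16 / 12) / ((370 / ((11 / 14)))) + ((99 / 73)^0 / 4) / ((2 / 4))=3907 / 7770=0.50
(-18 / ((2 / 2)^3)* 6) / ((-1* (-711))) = -0.15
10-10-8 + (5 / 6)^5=-59083 / 7776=-7.60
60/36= 5/3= 1.67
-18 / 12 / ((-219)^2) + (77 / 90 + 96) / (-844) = -46465553 / 404790840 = -0.11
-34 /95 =-0.36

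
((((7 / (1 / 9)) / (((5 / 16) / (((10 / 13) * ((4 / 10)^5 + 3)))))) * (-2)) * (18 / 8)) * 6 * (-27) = 13825129248 / 40625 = 340310.87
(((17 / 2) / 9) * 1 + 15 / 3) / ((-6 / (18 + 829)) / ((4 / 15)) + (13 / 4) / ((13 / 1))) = 181258 / 6813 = 26.60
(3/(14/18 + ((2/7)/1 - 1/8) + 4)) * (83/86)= 62748/107027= 0.59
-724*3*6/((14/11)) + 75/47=-3368247/329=-10237.83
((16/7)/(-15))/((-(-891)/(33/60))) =-4/42525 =-0.00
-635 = -635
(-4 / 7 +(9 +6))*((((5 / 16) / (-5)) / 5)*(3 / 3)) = -101 / 560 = -0.18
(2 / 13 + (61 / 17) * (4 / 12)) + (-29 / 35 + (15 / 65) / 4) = 53747 / 92820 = 0.58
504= 504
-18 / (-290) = 9 / 145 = 0.06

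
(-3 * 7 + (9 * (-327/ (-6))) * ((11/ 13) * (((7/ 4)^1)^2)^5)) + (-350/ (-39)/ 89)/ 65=10578281841126713/ 94629789696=111785.96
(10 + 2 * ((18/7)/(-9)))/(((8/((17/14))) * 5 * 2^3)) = 561/15680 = 0.04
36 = 36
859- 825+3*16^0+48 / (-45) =539 / 15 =35.93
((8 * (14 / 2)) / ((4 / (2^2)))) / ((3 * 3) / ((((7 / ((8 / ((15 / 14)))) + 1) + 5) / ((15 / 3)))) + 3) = 2072 / 351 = 5.90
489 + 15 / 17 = 8328 / 17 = 489.88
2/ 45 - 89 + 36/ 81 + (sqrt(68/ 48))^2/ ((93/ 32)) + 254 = 77179/ 465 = 165.98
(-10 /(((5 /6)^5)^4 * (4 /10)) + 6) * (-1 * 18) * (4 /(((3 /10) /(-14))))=-3200198.39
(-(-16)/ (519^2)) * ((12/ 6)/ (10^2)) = 8/ 6734025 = 0.00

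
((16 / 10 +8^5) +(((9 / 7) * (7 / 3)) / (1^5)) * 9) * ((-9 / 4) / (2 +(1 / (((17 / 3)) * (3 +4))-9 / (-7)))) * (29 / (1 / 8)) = -5170708.63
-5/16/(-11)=0.03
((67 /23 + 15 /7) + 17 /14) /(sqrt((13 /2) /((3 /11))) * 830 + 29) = -175653 /15859732294 + 837885 * sqrt(858) /15859732294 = 0.00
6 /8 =3 /4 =0.75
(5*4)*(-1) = -20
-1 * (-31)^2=-961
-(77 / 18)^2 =-18.30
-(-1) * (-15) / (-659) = 15 / 659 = 0.02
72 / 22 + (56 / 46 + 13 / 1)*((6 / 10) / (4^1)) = 5.41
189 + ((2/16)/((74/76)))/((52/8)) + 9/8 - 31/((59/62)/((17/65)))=206173211/1135160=181.62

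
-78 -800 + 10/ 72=-31603/ 36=-877.86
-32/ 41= -0.78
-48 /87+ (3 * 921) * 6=480746 /29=16577.45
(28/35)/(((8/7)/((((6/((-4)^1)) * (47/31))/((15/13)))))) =-4277/3100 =-1.38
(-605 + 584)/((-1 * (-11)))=-1.91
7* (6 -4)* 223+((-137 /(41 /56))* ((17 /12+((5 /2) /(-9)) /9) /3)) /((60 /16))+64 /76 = 8801719798 /2839455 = 3099.79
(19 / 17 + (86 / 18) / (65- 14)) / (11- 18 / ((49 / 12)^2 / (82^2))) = -1334956 / 7987608423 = -0.00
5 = 5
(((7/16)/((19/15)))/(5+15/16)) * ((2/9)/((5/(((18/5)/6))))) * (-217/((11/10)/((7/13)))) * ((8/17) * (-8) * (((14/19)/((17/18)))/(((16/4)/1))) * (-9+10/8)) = -1329039936/1417309465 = -0.94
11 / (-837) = -11 / 837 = -0.01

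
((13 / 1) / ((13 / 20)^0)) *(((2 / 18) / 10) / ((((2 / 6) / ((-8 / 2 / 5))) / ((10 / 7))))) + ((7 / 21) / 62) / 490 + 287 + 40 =1983843 / 6076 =326.50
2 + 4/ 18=20/ 9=2.22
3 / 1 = 3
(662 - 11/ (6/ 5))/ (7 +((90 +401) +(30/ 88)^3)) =1.31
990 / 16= 495 / 8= 61.88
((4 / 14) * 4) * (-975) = -7800 / 7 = -1114.29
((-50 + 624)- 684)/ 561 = -10/ 51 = -0.20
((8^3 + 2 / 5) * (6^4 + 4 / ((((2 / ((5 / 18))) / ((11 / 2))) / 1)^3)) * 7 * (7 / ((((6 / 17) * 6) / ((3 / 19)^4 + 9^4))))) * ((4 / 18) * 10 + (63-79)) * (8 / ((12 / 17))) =-119809853642068617565139 / 7600320720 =-15763789194683.96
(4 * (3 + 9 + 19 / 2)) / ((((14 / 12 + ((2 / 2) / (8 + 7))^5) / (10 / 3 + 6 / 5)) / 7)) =2339.20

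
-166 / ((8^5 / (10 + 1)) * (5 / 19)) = -17347 / 81920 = -0.21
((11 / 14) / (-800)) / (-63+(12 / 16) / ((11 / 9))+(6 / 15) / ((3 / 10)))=363 / 22565200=0.00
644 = 644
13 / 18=0.72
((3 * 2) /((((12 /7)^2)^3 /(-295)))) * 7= -242945185 /497664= -488.17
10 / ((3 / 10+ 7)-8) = -100 / 7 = -14.29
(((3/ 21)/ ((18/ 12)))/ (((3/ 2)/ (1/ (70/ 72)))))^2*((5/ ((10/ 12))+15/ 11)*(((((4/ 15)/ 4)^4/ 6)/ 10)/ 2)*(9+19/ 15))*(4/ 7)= 256/ 8441015625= 0.00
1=1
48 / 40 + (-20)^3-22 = -40104 / 5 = -8020.80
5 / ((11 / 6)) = 30 / 11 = 2.73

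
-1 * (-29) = 29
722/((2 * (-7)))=-361/7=-51.57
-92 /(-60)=23 /15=1.53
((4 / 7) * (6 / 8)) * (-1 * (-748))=2244 / 7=320.57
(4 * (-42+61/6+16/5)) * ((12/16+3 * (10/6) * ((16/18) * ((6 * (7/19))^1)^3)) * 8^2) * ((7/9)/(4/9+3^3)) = -85798101984/8470865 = -10128.61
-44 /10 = -22 /5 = -4.40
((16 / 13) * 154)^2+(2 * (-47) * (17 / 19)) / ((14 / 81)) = 796544857 / 22477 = 35438.22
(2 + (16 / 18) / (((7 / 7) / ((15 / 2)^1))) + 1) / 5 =29 / 15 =1.93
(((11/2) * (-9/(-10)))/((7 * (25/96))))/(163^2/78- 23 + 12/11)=2038608/239278375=0.01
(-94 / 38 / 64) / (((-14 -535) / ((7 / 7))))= 47 / 667584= 0.00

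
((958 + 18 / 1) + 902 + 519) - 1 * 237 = 2160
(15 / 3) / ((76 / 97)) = 485 / 76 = 6.38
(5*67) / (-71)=-335 / 71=-4.72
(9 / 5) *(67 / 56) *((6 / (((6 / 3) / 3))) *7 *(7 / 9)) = 4221 / 40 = 105.52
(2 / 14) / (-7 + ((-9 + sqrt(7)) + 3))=-13 / 1134-sqrt(7) / 1134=-0.01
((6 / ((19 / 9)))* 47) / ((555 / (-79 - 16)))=-846 / 37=-22.86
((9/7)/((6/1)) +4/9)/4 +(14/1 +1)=7643/504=15.16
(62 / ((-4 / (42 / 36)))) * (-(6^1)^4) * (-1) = -23436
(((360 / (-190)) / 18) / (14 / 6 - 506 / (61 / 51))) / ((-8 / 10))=-915 / 2925658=-0.00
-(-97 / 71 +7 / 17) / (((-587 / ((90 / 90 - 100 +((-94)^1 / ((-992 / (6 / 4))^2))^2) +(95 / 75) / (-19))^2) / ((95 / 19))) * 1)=-33132253712051949830833014774721 / 415258724754200875461603491840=-79.79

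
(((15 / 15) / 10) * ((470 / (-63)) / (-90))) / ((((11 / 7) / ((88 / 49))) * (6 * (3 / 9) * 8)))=47 / 79380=0.00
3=3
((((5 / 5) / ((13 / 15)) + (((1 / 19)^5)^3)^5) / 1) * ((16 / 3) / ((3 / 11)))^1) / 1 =2128746751994285171453661053557729789240948236362025680337085394362455912172666270115040495841559648 / 94342185599746729189423614873581206568632933202407956287666284522881568834924982425552931065705383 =22.56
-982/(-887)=1.11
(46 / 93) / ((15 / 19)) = 874 / 1395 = 0.63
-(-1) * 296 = 296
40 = 40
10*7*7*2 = 980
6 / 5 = 1.20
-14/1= -14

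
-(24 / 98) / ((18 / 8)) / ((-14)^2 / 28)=-16 / 1029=-0.02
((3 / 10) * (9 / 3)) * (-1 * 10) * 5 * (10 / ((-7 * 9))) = 50 / 7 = 7.14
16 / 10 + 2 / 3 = 34 / 15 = 2.27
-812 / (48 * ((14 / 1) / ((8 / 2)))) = -29 / 6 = -4.83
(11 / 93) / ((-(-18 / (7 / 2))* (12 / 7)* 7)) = 77 / 40176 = 0.00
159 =159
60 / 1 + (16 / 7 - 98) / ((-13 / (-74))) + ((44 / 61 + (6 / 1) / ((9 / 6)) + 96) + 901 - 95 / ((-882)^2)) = 318863748685 / 616893732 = 516.89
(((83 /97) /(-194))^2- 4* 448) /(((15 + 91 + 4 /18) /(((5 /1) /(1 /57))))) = -1627692260453235 /338535970544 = -4808.03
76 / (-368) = -19 / 92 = -0.21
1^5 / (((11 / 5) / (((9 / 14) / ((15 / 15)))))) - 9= -1341 / 154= -8.71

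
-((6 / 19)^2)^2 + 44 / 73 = 5639516 / 9513433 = 0.59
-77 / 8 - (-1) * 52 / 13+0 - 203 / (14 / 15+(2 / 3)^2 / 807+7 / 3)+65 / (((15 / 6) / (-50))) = -1298264365 / 949192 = -1367.76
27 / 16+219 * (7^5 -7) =58867227 / 16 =3679201.69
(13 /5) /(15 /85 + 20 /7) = 1547 /1805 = 0.86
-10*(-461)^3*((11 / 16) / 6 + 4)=193495057475 / 48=4031147030.73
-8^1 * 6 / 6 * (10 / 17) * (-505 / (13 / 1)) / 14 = 20200 / 1547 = 13.06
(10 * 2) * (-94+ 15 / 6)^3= -30642435 / 2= -15321217.50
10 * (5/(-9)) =-50/9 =-5.56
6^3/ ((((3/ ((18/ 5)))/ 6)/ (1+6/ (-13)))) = 54432/ 65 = 837.42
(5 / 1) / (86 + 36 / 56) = 70 / 1213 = 0.06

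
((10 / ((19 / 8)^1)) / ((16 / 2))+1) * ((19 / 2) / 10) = 29 / 20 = 1.45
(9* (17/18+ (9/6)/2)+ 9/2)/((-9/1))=-79/36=-2.19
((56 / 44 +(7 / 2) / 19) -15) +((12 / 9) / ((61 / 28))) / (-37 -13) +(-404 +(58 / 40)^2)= -6355929337 / 15298800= -415.45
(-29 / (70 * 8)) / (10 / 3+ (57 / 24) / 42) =-87 / 5695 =-0.02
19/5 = 3.80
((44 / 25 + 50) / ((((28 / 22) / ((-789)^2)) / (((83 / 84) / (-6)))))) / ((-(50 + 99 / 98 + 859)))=40858889159 / 8918100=4581.57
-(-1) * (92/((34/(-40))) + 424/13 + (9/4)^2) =-249491/3536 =-70.56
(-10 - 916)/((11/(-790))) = 731540/11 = 66503.64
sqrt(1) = 1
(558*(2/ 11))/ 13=1116/ 143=7.80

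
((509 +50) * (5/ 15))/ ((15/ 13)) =7267/ 45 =161.49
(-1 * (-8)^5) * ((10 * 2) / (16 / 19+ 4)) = 3112960 / 23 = 135346.09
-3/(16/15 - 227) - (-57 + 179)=-413413/3389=-121.99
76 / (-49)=-76 / 49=-1.55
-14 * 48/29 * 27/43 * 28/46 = -254016/28681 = -8.86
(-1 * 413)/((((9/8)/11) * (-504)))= 8.01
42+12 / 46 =972 / 23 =42.26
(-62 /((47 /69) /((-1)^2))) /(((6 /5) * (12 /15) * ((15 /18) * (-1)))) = 10695 /94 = 113.78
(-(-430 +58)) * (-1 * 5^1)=-1860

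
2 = 2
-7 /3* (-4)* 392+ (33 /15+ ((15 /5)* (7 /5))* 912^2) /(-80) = -9601901 /240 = -40007.92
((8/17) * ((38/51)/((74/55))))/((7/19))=158840/224553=0.71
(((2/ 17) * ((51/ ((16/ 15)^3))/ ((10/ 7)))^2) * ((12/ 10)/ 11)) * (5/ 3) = 18.51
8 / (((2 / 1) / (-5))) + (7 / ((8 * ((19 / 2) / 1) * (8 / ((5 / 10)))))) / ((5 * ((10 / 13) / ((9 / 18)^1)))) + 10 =-1215909 / 121600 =-10.00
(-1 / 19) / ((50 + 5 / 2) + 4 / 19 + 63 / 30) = -5 / 5207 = -0.00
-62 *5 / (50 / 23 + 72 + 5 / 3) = -21390 / 5233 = -4.09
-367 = -367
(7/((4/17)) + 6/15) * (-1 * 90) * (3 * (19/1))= -309339/2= -154669.50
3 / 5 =0.60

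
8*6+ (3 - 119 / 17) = 44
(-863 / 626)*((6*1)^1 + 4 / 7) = -19849 / 2191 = -9.06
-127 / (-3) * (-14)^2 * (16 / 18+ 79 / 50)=13827506 / 675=20485.19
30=30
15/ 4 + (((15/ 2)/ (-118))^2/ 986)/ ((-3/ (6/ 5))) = 102967935/ 27458128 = 3.75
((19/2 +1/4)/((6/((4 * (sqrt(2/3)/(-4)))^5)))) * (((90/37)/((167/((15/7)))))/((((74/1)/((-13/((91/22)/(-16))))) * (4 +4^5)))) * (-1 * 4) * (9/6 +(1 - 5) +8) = 314600 * sqrt(6)/2879049439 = 0.00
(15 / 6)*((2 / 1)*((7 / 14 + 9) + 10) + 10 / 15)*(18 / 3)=595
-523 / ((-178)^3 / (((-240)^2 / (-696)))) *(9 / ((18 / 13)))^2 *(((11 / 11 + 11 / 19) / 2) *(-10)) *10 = 9943537500 / 388437919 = 25.60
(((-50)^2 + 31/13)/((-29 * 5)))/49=-32531/92365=-0.35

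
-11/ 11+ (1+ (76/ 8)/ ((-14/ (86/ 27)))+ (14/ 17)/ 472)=-1637579/ 758268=-2.16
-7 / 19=-0.37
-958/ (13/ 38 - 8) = 36404/ 291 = 125.10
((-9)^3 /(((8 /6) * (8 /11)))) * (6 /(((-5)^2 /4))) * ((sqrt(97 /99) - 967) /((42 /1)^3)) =2584791 /274400 - 81 * sqrt(1067) /274400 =9.41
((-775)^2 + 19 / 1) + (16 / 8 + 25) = 600671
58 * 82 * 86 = 409016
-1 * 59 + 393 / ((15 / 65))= 1644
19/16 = 1.19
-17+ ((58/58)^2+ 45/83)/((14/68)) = -5525/581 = -9.51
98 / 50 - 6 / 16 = 1.58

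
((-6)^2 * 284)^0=1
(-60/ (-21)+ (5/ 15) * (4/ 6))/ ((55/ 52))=2.91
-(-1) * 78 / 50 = 39 / 25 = 1.56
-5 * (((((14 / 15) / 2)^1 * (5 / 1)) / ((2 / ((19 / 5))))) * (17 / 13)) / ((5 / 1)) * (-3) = 2261 / 130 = 17.39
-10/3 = -3.33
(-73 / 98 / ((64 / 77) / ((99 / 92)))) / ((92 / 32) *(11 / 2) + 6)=-79497 / 1798048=-0.04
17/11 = 1.55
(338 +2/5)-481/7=9439/35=269.69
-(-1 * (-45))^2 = -2025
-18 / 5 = -3.60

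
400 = 400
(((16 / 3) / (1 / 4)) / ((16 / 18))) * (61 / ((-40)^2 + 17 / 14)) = 20496 / 22417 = 0.91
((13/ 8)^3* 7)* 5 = 76895/ 512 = 150.19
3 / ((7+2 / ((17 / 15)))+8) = 17 / 95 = 0.18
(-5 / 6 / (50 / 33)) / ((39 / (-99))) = 1.40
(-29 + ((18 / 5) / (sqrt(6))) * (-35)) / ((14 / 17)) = -51 * sqrt(6) / 2 - 493 / 14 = -97.68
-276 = -276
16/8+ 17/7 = 31/7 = 4.43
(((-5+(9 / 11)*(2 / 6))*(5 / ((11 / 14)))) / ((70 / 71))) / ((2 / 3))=-5538 / 121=-45.77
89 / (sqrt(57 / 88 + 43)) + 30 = 43.47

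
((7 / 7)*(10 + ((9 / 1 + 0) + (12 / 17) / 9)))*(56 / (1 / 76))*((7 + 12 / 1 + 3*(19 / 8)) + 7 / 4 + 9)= 152702620 / 51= 2994169.02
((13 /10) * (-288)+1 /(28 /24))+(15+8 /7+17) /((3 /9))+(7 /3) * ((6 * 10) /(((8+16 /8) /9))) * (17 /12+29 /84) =-52.11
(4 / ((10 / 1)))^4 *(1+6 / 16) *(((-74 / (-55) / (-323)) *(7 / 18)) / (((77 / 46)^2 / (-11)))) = 0.00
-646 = -646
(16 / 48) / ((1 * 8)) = 0.04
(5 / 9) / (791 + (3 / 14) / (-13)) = 910 / 1295631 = 0.00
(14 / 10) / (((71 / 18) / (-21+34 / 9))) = -434 / 71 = -6.11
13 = 13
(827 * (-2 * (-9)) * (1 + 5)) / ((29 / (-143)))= -12772188 / 29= -440420.28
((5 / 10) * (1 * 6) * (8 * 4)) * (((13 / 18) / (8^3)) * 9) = 39 / 32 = 1.22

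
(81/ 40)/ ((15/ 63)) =1701/ 200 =8.50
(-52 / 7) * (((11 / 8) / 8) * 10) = -715 / 56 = -12.77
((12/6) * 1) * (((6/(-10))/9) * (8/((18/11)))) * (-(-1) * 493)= -43384/135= -321.36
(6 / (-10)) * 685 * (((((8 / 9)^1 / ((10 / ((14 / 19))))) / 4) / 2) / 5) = -959 / 1425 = -0.67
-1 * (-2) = 2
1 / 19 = 0.05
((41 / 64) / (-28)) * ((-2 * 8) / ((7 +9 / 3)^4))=41 / 1120000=0.00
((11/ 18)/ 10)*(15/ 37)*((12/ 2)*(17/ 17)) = 11/ 74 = 0.15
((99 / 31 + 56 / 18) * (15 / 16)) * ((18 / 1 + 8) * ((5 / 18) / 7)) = 571675 / 93744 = 6.10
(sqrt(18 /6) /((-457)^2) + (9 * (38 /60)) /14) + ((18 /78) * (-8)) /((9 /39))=-1063 /140 + sqrt(3) /208849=-7.59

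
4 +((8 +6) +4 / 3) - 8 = 34 / 3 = 11.33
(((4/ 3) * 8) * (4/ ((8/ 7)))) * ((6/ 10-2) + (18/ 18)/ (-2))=-1064/ 15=-70.93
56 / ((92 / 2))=28 / 23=1.22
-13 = -13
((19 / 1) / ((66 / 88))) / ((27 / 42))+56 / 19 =21728 / 513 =42.35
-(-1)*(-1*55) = -55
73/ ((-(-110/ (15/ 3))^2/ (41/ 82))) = -73/ 968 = -0.08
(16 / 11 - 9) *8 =-664 / 11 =-60.36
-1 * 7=-7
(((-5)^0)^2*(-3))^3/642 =-9/214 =-0.04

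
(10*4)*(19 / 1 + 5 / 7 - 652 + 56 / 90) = -1591792 / 63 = -25266.54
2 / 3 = 0.67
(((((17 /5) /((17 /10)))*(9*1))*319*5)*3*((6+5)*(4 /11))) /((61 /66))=372759.34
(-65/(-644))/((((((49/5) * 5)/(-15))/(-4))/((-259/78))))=-925/2254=-0.41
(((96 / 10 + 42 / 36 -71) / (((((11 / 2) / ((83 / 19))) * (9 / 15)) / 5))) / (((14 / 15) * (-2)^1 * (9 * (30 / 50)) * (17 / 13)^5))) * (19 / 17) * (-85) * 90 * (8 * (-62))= 43157343960575000 / 983960901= 43860832.19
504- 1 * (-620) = 1124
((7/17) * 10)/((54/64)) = 2240/459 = 4.88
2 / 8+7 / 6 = 17 / 12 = 1.42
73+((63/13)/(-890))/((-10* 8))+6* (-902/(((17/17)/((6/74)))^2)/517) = 4343484795209/59555880800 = 72.93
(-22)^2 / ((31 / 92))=44528 / 31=1436.39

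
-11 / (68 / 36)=-99 / 17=-5.82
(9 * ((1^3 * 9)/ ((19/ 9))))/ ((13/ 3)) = 2187/ 247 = 8.85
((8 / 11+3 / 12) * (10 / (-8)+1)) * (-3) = 129 / 176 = 0.73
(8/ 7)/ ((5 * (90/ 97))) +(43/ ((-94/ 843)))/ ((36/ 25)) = -267.55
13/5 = 2.60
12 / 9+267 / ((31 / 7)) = 5731 / 93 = 61.62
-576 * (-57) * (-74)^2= 179788032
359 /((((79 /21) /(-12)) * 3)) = -381.72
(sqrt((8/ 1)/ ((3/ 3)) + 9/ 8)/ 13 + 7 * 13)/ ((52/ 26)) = sqrt(146)/ 104 + 91/ 2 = 45.62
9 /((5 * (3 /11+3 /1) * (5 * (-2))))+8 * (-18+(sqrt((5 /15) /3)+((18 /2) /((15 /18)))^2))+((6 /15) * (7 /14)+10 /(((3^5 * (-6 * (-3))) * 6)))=1039173233 /1312200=791.93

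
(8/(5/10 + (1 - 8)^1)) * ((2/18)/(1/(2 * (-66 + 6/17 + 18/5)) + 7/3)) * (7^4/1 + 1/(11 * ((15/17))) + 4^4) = -8221289344/52610415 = -156.27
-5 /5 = -1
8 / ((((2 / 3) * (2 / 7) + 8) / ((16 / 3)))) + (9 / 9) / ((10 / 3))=2369 / 430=5.51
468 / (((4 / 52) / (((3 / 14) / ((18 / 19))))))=9633 / 7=1376.14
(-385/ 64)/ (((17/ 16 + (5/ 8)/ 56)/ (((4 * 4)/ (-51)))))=1.76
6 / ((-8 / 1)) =-3 / 4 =-0.75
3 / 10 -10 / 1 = -97 / 10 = -9.70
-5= -5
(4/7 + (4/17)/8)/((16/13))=1859/3808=0.49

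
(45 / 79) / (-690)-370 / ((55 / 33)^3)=-7260807 / 90850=-79.92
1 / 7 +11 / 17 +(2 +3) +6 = 1403 / 119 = 11.79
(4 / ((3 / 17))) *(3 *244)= 16592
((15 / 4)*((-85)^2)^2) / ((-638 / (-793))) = 620926434375 / 2552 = 243309731.34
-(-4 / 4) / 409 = 1 / 409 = 0.00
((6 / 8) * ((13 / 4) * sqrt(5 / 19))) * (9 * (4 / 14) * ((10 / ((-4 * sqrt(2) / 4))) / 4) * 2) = -1755 * sqrt(190) / 2128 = -11.37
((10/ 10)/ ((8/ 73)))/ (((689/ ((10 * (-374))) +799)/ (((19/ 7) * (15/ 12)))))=6484225/ 167303976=0.04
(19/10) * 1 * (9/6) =57/20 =2.85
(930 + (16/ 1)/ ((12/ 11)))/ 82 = 1417/ 123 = 11.52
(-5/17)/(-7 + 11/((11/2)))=1/17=0.06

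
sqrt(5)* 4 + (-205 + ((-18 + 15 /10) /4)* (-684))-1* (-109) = 4* sqrt(5) + 5451 /2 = 2734.44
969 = 969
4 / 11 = 0.36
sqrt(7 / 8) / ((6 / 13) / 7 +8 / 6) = 273 * sqrt(14) / 1528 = 0.67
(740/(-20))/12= -37/12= -3.08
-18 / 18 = -1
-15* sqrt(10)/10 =-3* sqrt(10)/2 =-4.74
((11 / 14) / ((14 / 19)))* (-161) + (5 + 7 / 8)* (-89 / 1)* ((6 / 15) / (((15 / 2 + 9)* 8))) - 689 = -15934621 / 18480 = -862.26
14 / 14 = 1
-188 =-188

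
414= 414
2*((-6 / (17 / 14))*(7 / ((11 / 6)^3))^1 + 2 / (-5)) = -1360588 / 113135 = -12.03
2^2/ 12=1/ 3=0.33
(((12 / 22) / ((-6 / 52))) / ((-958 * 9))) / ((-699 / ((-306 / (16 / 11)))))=221 / 1339284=0.00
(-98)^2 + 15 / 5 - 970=8637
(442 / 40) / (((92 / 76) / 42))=88179 / 230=383.39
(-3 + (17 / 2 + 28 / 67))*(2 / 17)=793 / 1139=0.70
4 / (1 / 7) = 28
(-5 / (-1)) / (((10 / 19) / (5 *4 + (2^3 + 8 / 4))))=285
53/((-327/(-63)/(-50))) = -55650/109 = -510.55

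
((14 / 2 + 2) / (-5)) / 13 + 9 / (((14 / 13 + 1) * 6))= 683 / 1170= 0.58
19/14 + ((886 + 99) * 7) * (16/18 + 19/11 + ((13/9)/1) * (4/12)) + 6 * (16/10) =444265799/20790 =21369.21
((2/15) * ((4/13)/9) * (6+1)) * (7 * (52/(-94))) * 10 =-1568/1269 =-1.24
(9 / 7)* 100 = 900 / 7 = 128.57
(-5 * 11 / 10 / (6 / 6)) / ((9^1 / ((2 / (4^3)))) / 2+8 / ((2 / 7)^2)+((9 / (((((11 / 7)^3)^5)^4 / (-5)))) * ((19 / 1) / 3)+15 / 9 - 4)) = -0.02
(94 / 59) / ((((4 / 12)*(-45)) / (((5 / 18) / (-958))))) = 47 / 1526094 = 0.00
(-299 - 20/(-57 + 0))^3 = -4932967991167/185193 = -26636903.07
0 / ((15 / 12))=0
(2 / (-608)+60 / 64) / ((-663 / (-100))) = 1775 / 12597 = 0.14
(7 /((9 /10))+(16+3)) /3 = 241 /27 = 8.93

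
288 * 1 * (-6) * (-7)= 12096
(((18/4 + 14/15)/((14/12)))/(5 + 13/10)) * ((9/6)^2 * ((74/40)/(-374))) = -6031/733040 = -0.01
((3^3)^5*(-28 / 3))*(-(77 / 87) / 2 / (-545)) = -1718680194 / 15805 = -108742.82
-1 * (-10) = 10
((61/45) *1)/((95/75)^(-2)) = 22021/10125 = 2.17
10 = 10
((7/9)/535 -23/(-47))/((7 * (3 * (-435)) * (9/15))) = -111074/1240377705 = -0.00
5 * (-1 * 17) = -85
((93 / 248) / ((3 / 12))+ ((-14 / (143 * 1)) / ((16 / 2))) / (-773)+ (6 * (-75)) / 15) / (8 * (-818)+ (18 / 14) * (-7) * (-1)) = 12601439 / 2889489460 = 0.00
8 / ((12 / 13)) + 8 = 50 / 3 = 16.67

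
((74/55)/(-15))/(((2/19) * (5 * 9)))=-703/37125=-0.02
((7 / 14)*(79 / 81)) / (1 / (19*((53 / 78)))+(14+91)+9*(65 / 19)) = 79553 / 22164516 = 0.00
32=32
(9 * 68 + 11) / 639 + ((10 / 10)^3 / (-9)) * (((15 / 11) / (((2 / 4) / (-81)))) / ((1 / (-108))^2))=2012396773 / 7029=286299.16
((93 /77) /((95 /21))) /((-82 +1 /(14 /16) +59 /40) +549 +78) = 1736 /3560733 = 0.00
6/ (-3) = -2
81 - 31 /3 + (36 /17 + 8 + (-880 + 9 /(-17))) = -40787 /51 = -799.75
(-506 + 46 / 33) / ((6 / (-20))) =166520 / 99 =1682.02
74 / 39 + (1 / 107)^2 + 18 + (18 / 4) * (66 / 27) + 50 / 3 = 21237934 / 446511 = 47.56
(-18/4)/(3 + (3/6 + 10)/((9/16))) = -27/130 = -0.21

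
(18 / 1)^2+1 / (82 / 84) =13326 / 41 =325.02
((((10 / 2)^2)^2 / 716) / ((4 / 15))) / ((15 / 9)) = 5625 / 2864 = 1.96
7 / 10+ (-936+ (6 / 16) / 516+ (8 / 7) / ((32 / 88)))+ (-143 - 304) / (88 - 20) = -938.73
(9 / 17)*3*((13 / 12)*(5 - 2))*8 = 702 / 17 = 41.29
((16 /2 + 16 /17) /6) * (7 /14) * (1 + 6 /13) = 722 /663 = 1.09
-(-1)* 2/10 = 1/5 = 0.20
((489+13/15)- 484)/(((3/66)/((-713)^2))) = 984202384/15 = 65613492.27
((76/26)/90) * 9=19/65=0.29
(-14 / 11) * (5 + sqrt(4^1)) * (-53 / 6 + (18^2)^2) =-30860347 / 33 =-935162.03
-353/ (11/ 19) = -6707/ 11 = -609.73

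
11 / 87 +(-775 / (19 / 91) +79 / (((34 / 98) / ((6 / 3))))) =-91505396 / 28101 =-3256.30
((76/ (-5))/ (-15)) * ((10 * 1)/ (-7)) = -152/ 105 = -1.45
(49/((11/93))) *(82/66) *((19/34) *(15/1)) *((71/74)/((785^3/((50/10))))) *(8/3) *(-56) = -9409609552/1472668431685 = -0.01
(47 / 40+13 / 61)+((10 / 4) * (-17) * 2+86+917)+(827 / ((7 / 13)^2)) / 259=28810830857 / 30966040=930.40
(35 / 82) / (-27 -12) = -35 / 3198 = -0.01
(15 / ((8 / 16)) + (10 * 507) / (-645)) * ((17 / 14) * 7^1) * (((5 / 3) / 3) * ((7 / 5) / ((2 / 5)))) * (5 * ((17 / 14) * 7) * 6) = 12036850 / 129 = 93308.91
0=0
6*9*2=108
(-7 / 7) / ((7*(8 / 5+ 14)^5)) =-3125 / 20210220576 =-0.00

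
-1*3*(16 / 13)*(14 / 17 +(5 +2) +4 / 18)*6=-39392 / 221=-178.24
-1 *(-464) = 464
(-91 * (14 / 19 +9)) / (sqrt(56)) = -2405 * sqrt(14) / 76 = -118.40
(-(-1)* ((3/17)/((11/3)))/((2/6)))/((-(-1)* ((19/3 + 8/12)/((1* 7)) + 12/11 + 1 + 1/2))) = 54/1343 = 0.04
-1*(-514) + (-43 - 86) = 385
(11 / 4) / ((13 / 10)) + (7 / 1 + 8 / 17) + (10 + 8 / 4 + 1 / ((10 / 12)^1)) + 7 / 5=53451 / 2210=24.19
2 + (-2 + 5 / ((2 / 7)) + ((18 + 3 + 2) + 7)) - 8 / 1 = 79 / 2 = 39.50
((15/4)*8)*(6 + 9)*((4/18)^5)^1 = 1600/6561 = 0.24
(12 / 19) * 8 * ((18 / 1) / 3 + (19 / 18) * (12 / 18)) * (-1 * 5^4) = -21169.59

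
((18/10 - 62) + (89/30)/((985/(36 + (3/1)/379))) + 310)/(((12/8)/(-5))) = -932945731/1119945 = -833.03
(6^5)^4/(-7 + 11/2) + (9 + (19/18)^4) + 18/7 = -1791108145885561771385/734832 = -2437438960041971.19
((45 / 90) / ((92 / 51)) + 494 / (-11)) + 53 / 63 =-5583833 / 127512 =-43.79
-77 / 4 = -19.25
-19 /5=-3.80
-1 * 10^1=-10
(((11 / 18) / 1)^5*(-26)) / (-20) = 2093663 / 18895680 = 0.11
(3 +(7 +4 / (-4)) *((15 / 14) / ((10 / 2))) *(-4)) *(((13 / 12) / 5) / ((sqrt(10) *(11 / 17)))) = -221 *sqrt(10) / 3080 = -0.23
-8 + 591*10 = 5902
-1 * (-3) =3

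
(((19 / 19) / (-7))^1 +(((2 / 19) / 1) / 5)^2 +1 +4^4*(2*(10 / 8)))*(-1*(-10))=80972356 / 12635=6408.58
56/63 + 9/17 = 217/153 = 1.42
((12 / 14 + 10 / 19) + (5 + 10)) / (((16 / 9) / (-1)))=-9.22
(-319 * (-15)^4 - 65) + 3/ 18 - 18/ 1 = -96896747/ 6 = -16149457.83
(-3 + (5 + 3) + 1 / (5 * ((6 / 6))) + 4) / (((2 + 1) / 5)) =46 / 3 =15.33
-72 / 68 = -18 / 17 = -1.06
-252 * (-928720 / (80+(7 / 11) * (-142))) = -22582560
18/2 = 9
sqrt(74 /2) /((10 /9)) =9 * sqrt(37) /10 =5.47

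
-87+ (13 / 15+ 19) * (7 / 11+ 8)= 2791 / 33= 84.58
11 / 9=1.22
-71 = -71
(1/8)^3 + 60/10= 3073/512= 6.00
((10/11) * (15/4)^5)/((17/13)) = 49359375/95744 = 515.53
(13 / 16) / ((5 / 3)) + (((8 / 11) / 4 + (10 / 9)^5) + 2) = 226706101 / 51963120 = 4.36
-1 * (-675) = 675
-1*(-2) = 2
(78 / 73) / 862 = 39 / 31463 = 0.00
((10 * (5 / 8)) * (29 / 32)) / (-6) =-725 / 768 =-0.94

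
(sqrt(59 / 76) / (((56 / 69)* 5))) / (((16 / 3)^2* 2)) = 0.00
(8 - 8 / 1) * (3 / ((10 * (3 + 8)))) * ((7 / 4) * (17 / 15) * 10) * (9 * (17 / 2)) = 0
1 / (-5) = -1 / 5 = -0.20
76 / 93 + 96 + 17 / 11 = 100625 / 1023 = 98.36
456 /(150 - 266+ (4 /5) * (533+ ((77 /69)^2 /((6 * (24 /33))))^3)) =1360576946025750528 /926202596174406367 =1.47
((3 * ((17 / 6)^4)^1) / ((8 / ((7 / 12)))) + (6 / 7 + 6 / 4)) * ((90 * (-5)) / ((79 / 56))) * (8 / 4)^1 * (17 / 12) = -2030147225 / 136512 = -14871.57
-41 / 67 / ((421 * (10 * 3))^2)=-41 / 10687632300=-0.00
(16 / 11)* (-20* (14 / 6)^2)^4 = 14757890560000 / 72171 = 204485050.23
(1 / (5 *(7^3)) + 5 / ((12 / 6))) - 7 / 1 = -4.50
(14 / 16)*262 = 917 / 4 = 229.25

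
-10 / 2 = -5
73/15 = 4.87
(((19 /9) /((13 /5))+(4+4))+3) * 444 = 204536 /39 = 5244.51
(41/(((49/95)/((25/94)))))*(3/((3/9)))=876375/4606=190.27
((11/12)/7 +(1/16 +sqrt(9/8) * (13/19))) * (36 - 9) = 24.82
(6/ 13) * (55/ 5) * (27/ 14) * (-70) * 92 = -819720/ 13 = -63055.38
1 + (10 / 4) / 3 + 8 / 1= 59 / 6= 9.83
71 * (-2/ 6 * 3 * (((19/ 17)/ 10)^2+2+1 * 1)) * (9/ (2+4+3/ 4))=-6181331/ 21675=-285.18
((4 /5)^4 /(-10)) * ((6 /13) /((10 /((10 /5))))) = -768 /203125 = -0.00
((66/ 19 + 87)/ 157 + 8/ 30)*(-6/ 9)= -75434/ 134235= -0.56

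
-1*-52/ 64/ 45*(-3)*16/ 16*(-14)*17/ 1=1547/ 120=12.89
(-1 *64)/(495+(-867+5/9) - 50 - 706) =576/10147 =0.06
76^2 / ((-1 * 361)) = -16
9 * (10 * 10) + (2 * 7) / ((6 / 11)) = 2777 / 3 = 925.67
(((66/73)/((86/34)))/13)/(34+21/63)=3366/4203121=0.00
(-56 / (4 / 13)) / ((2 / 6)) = -546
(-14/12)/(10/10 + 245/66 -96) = 77/6025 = 0.01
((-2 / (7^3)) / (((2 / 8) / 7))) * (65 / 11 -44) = 3352 / 539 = 6.22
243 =243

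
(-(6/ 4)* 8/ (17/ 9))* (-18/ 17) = 1944/ 289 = 6.73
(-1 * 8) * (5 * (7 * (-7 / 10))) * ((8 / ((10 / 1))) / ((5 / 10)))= 1568 / 5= 313.60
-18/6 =-3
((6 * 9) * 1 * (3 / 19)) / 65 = 162 / 1235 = 0.13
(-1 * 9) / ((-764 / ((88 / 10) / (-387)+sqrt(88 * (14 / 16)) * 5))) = -11 / 41065+45 * sqrt(77) / 764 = 0.52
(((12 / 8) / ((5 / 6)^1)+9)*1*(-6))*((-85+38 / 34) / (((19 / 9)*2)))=2079108 / 1615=1287.37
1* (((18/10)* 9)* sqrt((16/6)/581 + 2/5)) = 27* sqrt(30729090)/14525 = 10.30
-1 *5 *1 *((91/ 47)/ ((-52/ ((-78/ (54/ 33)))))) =-5005/ 564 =-8.87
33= 33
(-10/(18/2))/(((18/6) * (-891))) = 0.00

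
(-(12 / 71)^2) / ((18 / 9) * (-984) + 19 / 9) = 1296 / 89190413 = 0.00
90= 90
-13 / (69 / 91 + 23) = -1183 / 2162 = -0.55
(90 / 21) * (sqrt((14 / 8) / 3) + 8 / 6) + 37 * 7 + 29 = 5 * sqrt(21) / 7 + 2056 / 7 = 296.99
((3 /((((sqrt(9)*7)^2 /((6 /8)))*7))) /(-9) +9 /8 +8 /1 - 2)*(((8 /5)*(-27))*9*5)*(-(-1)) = -4750839 /343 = -13850.84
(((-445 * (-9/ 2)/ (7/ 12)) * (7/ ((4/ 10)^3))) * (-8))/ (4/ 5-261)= 15018750/ 1301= 11544.00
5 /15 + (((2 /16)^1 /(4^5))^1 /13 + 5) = 1703939 /319488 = 5.33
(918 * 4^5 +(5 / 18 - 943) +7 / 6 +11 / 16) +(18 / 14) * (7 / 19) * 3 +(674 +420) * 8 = 2593302697 / 2736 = 947844.55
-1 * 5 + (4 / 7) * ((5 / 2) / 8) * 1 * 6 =-55 / 14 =-3.93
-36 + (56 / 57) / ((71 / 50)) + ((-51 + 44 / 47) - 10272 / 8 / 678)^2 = 304135369558891 / 114152599887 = 2664.29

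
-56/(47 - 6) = -56/41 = -1.37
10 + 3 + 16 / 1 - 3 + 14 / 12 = 163 / 6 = 27.17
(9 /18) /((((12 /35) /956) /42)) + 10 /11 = 644115 /11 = 58555.91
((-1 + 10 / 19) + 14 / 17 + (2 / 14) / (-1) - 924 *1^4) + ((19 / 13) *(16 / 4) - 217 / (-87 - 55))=-3824953823 / 4173806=-916.42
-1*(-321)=321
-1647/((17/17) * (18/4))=-366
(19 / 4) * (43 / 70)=817 / 280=2.92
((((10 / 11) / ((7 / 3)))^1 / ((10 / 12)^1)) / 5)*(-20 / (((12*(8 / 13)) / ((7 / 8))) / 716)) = -6981 / 44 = -158.66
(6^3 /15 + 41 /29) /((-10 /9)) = -14.23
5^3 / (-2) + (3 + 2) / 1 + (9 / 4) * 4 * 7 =11 / 2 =5.50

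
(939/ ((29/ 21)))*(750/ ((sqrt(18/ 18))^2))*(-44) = -650727000/ 29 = -22438862.07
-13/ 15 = -0.87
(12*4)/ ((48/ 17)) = 17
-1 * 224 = -224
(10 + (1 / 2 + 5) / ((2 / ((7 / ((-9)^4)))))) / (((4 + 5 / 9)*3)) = 262517 / 358668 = 0.73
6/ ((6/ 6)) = 6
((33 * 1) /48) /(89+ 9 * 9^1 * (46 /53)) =583 /135088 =0.00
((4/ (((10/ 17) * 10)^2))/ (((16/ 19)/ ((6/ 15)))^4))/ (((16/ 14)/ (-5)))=-263639383/ 10240000000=-0.03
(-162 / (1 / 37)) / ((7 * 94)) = -2997 / 329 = -9.11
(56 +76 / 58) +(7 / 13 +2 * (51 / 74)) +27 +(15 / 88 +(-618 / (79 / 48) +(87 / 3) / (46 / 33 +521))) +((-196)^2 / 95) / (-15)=-316.00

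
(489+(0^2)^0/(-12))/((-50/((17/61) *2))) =-99739/18300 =-5.45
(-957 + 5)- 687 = -1639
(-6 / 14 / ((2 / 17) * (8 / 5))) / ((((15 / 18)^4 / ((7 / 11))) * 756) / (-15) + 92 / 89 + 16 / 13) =531063 / 8380708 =0.06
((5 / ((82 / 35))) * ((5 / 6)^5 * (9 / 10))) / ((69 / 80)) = 546875 / 611064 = 0.89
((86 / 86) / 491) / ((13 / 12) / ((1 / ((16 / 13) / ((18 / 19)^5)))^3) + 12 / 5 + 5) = 16701888635517926880 / 97954309026633465349837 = 0.00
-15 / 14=-1.07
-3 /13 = -0.23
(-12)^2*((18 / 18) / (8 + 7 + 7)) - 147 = -1545 / 11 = -140.45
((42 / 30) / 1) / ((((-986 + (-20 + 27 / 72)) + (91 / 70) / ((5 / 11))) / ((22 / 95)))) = -1232 / 3810507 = -0.00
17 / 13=1.31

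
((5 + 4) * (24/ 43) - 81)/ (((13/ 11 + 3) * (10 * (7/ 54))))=-970299/ 69230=-14.02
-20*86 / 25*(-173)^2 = -10295576 / 5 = -2059115.20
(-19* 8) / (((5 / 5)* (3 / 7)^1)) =-1064 / 3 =-354.67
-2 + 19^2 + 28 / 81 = 29107 / 81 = 359.35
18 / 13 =1.38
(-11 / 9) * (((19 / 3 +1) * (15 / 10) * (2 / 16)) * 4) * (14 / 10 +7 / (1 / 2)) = -9317 / 90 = -103.52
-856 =-856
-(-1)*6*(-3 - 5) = -48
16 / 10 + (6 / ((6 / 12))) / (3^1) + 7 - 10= 13 / 5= 2.60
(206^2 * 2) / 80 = 10609 / 10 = 1060.90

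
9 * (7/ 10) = 63/ 10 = 6.30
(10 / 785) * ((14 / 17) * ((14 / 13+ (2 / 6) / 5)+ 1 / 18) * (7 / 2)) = 68747 / 1561365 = 0.04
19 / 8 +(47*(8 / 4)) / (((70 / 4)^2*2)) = 24779 / 9800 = 2.53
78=78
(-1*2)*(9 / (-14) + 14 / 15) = -0.58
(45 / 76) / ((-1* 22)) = -45 / 1672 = -0.03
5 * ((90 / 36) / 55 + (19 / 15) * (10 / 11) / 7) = 1.05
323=323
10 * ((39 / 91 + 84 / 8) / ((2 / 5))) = 3825 / 14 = 273.21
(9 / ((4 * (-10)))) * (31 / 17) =-279 / 680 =-0.41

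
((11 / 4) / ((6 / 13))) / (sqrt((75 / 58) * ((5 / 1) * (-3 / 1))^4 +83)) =143 * sqrt(99818) / 1941288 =0.02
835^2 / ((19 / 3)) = 2091675 / 19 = 110088.16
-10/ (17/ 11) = -110/ 17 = -6.47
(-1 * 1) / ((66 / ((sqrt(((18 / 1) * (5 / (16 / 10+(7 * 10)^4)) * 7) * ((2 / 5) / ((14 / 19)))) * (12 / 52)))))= -3 * sqrt(1425593845) / 8583575572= -0.00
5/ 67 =0.07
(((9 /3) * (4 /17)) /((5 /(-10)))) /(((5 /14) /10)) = -672 /17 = -39.53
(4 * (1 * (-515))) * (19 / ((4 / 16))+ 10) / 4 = -44290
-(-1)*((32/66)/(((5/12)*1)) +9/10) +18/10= 85/22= 3.86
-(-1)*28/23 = 1.22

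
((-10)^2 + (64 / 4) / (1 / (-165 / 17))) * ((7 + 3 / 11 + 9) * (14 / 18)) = -1177820 / 1683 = -699.83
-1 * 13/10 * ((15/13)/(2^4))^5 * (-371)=56345625/59896758272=0.00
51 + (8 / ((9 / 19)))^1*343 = 5843.89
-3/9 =-1/3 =-0.33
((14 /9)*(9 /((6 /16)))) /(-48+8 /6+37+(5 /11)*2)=-4.26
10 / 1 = 10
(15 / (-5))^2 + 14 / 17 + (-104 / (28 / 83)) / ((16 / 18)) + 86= -119475 / 476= -251.00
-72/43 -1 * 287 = -12413/43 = -288.67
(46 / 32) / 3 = 23 / 48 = 0.48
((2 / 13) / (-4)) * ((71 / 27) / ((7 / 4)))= -142 / 2457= -0.06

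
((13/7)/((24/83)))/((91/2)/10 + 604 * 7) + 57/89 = 203134649/316425438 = 0.64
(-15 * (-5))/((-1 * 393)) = -25/131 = -0.19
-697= -697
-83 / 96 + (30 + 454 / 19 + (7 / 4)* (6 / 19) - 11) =77671 / 1824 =42.58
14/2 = 7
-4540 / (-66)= 2270 / 33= 68.79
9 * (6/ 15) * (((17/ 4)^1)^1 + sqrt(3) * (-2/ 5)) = 153/ 10 - 36 * sqrt(3)/ 25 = 12.81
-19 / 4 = -4.75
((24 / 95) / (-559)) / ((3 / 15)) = -24 / 10621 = -0.00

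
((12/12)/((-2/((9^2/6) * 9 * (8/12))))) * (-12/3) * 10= 1620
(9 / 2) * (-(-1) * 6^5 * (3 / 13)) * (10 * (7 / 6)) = 1224720 / 13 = 94209.23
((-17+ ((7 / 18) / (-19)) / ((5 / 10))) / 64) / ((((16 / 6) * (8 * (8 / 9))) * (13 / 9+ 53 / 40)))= -196695 / 38795264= -0.01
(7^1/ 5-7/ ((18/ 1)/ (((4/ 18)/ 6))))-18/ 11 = -6703/ 26730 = -0.25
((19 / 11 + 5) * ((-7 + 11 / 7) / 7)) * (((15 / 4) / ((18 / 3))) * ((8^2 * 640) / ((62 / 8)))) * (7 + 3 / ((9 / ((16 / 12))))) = -19292569600 / 150381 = -128291.27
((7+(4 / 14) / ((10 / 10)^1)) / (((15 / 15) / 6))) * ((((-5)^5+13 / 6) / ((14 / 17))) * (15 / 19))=-243674685 / 1862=-130867.18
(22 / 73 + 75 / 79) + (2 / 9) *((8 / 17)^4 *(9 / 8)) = 608342381 / 481665607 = 1.26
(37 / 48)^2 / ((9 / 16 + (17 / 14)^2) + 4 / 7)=67081 / 294480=0.23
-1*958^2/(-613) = 917764/613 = 1497.17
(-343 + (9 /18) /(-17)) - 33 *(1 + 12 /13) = -179669 /442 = -406.49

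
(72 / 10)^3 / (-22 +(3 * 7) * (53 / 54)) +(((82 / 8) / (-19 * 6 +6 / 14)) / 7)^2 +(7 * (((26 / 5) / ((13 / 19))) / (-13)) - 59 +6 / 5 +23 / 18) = -5412141321359 / 16432650000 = -329.35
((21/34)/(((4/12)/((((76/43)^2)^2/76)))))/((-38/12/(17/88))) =-0.01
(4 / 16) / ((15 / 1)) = 1 / 60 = 0.02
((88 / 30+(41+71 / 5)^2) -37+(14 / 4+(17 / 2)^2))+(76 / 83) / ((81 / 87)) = 692403299 / 224100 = 3089.71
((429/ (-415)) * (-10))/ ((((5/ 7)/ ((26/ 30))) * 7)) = 3718/ 2075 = 1.79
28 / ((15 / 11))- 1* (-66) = 1298 / 15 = 86.53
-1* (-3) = 3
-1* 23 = -23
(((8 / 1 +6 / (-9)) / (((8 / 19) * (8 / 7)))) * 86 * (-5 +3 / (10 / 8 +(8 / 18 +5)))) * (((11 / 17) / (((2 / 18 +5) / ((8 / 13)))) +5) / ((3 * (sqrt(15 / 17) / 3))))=-1781247386303 * sqrt(255) / 882002160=-32249.63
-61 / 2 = -30.50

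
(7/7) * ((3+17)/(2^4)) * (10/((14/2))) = 25/14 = 1.79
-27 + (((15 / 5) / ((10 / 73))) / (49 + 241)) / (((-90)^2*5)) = -1057049927 / 39150000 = -27.00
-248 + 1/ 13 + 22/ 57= -183425/ 741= -247.54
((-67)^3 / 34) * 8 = -1203052 / 17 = -70767.76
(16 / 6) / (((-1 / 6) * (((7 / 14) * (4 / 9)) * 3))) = -24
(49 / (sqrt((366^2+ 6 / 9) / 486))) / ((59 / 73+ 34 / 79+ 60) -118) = -1089963 *sqrt(200935) / 9396380815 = -0.05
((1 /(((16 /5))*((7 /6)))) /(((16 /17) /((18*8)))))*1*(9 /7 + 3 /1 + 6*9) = 117045 /49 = 2388.67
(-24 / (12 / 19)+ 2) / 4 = -9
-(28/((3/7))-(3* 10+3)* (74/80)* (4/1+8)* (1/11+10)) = 108929/30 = 3630.97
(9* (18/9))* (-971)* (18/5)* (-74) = 23280696/5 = 4656139.20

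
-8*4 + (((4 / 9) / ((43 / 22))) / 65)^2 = -20248761056 / 632774025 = -32.00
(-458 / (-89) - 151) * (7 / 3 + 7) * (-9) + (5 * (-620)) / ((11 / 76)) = -8973956 / 979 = -9166.45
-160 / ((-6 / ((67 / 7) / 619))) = 5360 / 12999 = 0.41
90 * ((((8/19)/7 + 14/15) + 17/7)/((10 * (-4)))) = -20481/2660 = -7.70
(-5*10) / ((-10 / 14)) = 70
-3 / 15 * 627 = -125.40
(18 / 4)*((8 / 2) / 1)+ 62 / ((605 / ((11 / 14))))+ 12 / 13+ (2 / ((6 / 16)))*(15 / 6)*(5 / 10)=385439 / 15015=25.67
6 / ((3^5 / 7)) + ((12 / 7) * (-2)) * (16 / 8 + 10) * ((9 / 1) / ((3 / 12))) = -839710 / 567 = -1480.97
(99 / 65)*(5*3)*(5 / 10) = 297 / 26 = 11.42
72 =72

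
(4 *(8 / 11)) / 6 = 16 / 33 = 0.48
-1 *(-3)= 3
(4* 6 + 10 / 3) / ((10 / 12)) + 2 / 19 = 3126 / 95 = 32.91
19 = 19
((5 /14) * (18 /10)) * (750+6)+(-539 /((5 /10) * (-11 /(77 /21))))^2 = 1166458 /9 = 129606.44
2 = 2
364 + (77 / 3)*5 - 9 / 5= 7358 / 15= 490.53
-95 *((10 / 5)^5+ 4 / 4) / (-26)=3135 / 26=120.58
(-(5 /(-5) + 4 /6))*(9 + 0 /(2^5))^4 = 2187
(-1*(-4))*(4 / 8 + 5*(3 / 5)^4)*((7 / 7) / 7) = 82 / 125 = 0.66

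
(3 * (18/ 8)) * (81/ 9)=243/ 4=60.75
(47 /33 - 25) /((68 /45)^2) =-262575 /25432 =-10.32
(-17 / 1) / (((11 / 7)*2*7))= -17 / 22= -0.77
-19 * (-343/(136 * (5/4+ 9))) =6517/1394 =4.68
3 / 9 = 0.33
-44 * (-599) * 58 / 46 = 764324 / 23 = 33231.48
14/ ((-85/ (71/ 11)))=-994/ 935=-1.06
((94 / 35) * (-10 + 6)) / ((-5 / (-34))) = -12784 / 175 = -73.05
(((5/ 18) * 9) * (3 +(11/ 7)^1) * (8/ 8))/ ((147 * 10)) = 8/ 1029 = 0.01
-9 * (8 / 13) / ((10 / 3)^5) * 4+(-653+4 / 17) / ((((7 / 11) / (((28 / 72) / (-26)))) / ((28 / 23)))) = 295835508 / 15884375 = 18.62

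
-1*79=-79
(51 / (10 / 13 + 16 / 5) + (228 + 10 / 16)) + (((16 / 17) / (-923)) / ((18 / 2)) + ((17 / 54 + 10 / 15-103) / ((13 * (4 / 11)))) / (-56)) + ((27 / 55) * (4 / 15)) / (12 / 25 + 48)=313288280559635 / 1295319415104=241.86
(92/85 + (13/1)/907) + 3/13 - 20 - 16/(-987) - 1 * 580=-592194404726/989205945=-598.66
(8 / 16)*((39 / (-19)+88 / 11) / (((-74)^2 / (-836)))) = -0.45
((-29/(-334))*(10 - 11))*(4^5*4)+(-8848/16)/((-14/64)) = 2172.36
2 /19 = 0.11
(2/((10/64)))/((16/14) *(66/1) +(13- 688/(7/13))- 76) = -448/44285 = -0.01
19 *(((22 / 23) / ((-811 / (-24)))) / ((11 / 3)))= 2736 / 18653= 0.15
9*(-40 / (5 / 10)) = -720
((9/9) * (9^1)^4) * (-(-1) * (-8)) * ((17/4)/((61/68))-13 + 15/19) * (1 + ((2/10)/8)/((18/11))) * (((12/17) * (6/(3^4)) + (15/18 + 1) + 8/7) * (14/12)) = 65229516027/46360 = 1407021.48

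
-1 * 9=-9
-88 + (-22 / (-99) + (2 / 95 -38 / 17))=-1308034 / 14535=-89.99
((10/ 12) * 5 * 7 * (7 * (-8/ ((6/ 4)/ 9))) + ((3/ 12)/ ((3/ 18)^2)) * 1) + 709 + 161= -8921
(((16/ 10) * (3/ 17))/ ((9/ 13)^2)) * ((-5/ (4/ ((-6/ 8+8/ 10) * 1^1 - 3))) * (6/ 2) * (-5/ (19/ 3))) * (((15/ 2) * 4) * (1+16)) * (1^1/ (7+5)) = -49855/ 228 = -218.66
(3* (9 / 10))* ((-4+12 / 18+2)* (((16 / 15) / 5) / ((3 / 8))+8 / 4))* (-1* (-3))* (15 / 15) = -3468 / 125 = -27.74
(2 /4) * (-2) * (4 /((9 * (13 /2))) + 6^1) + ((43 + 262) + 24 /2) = 36379 /117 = 310.93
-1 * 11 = -11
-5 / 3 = -1.67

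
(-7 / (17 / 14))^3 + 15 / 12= -3740203 / 19652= -190.32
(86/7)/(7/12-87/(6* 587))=605784/27545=21.99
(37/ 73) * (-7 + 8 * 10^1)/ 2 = 37/ 2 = 18.50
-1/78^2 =-1/6084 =-0.00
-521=-521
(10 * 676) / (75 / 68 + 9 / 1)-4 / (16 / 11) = 666.36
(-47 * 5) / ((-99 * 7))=235 / 693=0.34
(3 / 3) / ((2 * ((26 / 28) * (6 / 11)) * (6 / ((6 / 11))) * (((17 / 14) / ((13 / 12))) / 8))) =98 / 153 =0.64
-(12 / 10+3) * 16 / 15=-112 / 25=-4.48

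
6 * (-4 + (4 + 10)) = 60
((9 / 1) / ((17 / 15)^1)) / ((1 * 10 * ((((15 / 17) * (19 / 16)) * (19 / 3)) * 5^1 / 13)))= 2808 / 9025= 0.31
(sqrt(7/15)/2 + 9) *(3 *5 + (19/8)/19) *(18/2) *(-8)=-9801 -363 *sqrt(105)/10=-10172.96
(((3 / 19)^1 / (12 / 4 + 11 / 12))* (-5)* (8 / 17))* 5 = -7200 / 15181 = -0.47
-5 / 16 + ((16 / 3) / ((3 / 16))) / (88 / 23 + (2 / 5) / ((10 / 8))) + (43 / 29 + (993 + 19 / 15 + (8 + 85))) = 3407601887 / 3111120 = 1095.30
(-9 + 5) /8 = -1 /2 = -0.50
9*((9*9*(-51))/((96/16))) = -12393/2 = -6196.50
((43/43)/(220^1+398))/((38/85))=85/23484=0.00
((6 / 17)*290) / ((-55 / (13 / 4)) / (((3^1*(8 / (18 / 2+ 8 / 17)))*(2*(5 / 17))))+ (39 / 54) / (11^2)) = -19706544 / 2184619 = -9.02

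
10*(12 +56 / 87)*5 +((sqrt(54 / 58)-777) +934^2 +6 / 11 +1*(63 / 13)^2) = 3*sqrt(87) / 29 +141069217958 / 161733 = 872236.18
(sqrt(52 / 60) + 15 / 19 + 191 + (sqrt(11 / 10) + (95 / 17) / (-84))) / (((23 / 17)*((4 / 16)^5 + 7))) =17408*sqrt(195) / 2473305 + 8704*sqrt(110) / 824435 + 1331667712 / 65789913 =20.45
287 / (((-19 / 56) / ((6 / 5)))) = -96432 / 95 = -1015.07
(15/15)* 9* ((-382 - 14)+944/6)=-2148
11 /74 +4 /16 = 59 /148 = 0.40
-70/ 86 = -35/ 43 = -0.81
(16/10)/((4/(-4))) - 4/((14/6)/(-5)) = 244/35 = 6.97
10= 10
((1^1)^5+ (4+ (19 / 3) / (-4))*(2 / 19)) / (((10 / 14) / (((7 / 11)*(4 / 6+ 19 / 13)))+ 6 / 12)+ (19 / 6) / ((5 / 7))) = 2907905 / 12659054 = 0.23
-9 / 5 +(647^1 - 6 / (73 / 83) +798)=524278 / 365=1436.38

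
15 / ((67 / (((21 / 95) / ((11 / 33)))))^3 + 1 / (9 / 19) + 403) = 3750705 / 257967973943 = 0.00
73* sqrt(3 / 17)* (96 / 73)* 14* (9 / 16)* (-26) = -19656* sqrt(51) / 17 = -8257.17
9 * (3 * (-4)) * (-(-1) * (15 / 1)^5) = -82012500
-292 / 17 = -17.18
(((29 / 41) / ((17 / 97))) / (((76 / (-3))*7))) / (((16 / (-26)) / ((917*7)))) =100601319 / 423776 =237.39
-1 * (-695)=695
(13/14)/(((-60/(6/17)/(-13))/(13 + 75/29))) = 19097/17255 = 1.11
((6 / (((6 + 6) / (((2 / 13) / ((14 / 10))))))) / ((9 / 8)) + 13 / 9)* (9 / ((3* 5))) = 1223 / 1365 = 0.90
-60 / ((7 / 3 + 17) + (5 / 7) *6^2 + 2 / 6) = -1260 / 953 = -1.32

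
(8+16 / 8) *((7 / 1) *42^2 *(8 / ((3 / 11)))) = 3622080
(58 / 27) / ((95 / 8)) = 464 / 2565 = 0.18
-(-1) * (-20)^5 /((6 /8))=-12800000 /3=-4266666.67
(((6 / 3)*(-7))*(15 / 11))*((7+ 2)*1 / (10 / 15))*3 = -8505 / 11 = -773.18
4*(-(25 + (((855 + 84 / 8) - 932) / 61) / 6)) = -18167 / 183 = -99.27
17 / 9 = 1.89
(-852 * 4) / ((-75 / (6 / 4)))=1704 / 25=68.16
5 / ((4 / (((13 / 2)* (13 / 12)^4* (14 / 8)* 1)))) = 12995255 / 663552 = 19.58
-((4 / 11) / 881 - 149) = 1443955 / 9691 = 149.00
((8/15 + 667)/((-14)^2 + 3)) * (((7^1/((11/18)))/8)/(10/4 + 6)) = 12369/21890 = 0.57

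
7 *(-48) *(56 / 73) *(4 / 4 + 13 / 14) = -36288 / 73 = -497.10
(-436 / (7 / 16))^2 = 48664576 / 49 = 993154.61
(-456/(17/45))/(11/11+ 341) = -60/17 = -3.53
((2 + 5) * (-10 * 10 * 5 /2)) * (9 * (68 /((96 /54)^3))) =-97594875 /512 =-190614.99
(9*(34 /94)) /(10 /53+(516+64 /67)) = 60367 /9589974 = 0.01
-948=-948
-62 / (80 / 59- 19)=3658 / 1041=3.51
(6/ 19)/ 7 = 0.05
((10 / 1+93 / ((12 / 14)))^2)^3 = 177210755074809 / 64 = 2768918048043.89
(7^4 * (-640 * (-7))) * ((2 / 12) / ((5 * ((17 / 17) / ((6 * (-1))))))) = -2151296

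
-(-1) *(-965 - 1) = -966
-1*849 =-849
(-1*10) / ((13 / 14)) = -140 / 13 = -10.77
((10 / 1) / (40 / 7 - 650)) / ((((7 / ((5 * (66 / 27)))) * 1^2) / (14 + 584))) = -5980 / 369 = -16.21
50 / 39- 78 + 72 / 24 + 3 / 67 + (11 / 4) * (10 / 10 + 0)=-741289 / 10452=-70.92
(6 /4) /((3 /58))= 29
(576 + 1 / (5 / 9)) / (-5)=-2889 / 25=-115.56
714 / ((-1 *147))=-34 / 7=-4.86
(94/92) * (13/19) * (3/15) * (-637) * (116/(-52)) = 868231/4370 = 198.68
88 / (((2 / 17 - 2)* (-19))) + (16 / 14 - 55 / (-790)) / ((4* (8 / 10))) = 954683 / 336224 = 2.84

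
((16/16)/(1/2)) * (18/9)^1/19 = 4/19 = 0.21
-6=-6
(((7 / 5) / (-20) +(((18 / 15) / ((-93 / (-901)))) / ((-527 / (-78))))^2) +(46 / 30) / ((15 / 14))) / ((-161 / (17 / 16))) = -61068537113 / 2141091086400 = -0.03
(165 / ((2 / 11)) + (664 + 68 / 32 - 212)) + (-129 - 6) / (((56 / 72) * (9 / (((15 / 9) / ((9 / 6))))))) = 75051 / 56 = 1340.20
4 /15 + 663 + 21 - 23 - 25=9544 /15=636.27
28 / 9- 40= -332 / 9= -36.89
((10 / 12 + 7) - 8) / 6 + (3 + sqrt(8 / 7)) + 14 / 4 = 2 * sqrt(14) / 7 + 233 / 36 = 7.54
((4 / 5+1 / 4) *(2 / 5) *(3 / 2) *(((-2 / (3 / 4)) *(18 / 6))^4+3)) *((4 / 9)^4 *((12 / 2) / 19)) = 3672704 / 115425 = 31.82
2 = 2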